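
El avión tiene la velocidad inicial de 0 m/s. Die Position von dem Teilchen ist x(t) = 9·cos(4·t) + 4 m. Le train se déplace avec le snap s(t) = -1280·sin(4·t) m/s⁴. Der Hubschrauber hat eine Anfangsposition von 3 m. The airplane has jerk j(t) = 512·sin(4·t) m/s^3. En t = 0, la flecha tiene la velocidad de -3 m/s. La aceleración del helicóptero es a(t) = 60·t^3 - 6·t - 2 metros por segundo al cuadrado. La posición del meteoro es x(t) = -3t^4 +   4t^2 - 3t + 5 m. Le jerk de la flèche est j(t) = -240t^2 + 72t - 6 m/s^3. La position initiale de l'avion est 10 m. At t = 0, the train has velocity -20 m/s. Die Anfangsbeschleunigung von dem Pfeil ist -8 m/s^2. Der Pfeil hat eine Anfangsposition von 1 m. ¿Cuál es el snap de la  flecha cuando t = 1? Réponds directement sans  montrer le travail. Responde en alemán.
Bei t = 1, s = -408.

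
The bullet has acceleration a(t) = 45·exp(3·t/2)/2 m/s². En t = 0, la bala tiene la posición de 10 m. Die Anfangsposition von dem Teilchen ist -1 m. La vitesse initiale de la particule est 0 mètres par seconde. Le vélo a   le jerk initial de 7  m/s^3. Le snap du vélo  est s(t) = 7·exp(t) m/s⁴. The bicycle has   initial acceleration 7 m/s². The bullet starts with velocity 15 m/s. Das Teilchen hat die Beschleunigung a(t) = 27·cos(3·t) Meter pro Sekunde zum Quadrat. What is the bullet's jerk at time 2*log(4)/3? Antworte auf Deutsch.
Um dies zu lösen, müssen wir 1 Ableitung unserer Gleichung für die Beschleunigung a(t) = 45·exp(3·t/2)/2 nehmen. Mit d/dt von a(t) finden wir j(t) = 135·exp(3·t/2)/4. Mit j(t) = 135·exp(3·t/2)/4 und Einsetzen von t = 2*log(4)/3, finden wir j = 135.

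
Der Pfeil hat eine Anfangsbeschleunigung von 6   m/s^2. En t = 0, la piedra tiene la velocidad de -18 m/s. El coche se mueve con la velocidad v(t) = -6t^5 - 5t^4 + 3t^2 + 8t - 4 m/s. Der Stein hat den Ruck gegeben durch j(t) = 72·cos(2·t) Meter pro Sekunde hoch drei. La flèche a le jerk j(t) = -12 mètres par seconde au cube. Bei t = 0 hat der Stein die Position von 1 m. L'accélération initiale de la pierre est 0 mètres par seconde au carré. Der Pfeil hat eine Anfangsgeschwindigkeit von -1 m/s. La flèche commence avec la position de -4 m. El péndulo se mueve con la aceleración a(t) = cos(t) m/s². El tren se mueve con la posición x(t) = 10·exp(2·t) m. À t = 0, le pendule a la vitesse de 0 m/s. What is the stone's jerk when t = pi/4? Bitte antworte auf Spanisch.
Tenemos la sacudida j(t) = 72·cos(2·t). Sustituyendo t = pi/4: j(pi/4) = 0.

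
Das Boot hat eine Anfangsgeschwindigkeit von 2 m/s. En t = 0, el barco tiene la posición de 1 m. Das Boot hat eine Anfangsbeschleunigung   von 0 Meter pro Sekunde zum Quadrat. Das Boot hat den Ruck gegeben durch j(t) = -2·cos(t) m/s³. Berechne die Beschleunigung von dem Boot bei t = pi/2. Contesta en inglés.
To find the answer, we compute 1 antiderivative of j(t) = -2·cos(t). Integrating jerk and using the initial condition a(0) = 0, we get a(t) = -2·sin(t). From the given acceleration equation a(t) = -2·sin(t), we substitute t = pi/2 to get a = -2.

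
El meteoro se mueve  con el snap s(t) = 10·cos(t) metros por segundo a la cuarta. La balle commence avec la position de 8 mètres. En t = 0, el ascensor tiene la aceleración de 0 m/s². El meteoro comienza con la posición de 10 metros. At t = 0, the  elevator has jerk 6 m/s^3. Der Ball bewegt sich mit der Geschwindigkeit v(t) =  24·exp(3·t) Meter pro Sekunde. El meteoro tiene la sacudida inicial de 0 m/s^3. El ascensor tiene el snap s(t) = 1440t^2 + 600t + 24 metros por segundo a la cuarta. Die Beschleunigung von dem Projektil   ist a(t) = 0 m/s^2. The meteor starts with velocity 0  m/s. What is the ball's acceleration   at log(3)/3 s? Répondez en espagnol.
Partiendo de la velocidad v(t) = 24·exp(3·t), tomamos 1 derivada. La derivada de la velocidad da la aceleración: a(t) = 72·exp(3·t). De la ecuación de la aceleración a(t) = 72·exp(3·t), sustituimos t = log(3)/3 para obtener a = 216.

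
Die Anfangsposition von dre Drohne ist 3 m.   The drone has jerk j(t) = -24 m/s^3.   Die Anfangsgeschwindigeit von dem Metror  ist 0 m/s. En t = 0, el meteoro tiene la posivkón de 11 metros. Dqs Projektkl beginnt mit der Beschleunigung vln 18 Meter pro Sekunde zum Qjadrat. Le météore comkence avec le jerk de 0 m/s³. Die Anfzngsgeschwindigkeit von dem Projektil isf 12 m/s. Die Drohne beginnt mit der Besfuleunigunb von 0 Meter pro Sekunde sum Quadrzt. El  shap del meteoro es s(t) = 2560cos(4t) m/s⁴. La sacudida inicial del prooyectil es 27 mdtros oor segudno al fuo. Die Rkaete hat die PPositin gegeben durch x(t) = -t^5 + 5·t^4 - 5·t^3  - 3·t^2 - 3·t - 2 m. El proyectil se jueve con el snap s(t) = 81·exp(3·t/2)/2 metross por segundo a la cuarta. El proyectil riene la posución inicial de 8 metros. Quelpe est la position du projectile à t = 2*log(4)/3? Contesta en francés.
Nous devons trouver l'intégrale de notre équation du snap s(t) = 81·exp(3·t/2)/2 4 fois. En intégrant le snap et en utilisant la condition initiale j(0) = 27, nous obtenons j(t) = 27·exp(3·t/2). La primitive du jerk est l'accélération. En utilisant a(0) = 18, nous obtenons a(t) = 18·exp(3·t/2). En prenant ∫a(t)dt et en appliquant v(0) = 12, nous trouvons v(t) = 12·exp(3·t/2). En intégrant la vitesse et en utilisant la condition initiale x(0) = 8, nous obtenons x(t) = 8·exp(3·t/2). En utilisant x(t) = 8·exp(3·t/2) et en substituant t = 2*log(4)/3, nous trouvons x = 32.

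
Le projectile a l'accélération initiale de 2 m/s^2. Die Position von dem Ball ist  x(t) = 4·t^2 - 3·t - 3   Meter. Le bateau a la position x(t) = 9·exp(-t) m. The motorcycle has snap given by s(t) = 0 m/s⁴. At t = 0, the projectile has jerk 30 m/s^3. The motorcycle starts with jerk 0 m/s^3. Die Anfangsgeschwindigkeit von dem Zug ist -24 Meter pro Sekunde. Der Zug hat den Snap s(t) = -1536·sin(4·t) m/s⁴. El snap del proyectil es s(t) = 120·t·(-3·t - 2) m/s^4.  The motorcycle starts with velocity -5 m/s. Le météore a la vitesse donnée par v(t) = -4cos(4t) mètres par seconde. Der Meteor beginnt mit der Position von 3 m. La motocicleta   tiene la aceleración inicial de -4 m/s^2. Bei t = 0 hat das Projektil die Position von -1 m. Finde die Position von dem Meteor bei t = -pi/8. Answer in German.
Wir müssen die Stammfunktion unserer Gleichung für die Geschwindigkeit v(t) = -4·cos(4·t) 1-mal finden. Mit ∫v(t)dt und Anwendung von x(0) = 3, finden wir x(t) = 3 - sin(4·t). Wir haben die Position x(t) = 3 - sin(4·t). Durch Einsetzen von t = -pi/8: x(-pi/8) = 4.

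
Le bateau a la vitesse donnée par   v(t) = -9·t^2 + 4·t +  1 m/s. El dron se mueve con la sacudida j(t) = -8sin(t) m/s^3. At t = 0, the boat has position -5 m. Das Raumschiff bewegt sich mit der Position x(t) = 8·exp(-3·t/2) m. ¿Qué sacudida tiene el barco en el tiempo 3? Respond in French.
Pour résoudre ceci, nous devons prendre 2 dérivées de notre équation de la vitesse v(t) = -9·t^2 + 4·t + 1. En dérivant la vitesse, nous obtenons l'accélération: a(t) = 4 - 18·t. La dérivée de l'accélération donne le jerk: j(t) = -18. En utilisant j(t) = -18 et en substituant t = 3, nous trouvons j = -18.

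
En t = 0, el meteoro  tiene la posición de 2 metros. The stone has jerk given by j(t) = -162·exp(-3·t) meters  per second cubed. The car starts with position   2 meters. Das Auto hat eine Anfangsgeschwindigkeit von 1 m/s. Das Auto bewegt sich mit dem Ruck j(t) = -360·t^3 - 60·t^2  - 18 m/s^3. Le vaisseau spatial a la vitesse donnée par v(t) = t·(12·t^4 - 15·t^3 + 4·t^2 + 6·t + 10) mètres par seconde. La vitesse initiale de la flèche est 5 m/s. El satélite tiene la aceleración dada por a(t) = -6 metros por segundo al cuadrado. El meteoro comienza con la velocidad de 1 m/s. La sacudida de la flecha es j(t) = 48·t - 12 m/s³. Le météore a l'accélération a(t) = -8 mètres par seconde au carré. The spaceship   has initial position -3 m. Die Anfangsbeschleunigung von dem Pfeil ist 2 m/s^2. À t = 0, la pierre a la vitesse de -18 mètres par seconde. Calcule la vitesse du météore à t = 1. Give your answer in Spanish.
Debemos encontrar la integral de nuestra ecuación de la aceleración a(t) = -8 1 vez. La antiderivada de la aceleración es la velocidad. Usando v(0) = 1, obtenemos v(t) = 1 - 8·t. De la ecuación de la velocidad v(t) = 1 - 8·t, sustituimos t = 1 para obtener v = -7.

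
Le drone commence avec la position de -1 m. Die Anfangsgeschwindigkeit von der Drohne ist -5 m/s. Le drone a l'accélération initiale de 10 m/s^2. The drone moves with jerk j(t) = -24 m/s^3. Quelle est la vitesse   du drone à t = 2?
Pour résoudre ceci, nous devons prendre 2 primitives de notre équation du jerk j(t) = -24. En intégrant le jerk et en utilisant la condition initiale a(0) = 10, nous obtenons a(t) = 10 - 24·t. En intégrant l'accélération et en utilisant la condition initiale v(0) = -5, nous obtenons v(t) = -12·t^2 + 10·t - 5. De l'équation de la vitesse v(t) = -12·t^2 + 10·t - 5, nous substituons t = 2 pour obtenir v = -33.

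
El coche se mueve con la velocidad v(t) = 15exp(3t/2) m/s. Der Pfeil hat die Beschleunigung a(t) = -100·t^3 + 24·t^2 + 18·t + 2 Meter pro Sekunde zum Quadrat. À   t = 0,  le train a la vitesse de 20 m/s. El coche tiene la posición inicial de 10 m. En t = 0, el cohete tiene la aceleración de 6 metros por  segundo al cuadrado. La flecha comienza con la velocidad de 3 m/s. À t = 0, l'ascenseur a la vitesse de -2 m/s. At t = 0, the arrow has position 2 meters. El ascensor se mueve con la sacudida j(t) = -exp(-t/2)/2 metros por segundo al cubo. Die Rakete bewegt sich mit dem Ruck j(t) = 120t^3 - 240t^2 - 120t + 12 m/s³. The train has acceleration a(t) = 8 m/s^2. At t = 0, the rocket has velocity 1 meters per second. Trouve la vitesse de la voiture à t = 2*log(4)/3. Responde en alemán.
Mit v(t) = 15·exp(3·t/2) und Einsetzen von t = 2*log(4)/3, finden wir v = 60.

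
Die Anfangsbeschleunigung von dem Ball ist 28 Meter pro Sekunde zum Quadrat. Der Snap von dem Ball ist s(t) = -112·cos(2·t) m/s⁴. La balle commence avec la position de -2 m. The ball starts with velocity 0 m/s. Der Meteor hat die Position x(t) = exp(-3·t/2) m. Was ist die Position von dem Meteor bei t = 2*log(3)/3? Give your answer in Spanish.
De la ecuación de la posición x(t) = exp(-3·t/2), sustituimos t = 2*log(3)/3 para obtener x = 1/3.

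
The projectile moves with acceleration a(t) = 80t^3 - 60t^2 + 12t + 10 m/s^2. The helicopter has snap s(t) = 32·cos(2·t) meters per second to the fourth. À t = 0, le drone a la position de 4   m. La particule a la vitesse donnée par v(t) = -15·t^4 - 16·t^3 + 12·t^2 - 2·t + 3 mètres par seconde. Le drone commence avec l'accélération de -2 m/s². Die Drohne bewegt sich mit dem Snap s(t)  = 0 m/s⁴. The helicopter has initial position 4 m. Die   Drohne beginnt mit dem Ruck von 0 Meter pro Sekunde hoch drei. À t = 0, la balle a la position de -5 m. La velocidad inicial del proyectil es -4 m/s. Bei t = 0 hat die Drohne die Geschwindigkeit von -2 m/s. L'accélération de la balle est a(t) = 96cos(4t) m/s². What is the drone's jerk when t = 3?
To find the answer, we compute 1 antiderivative of s(t) = 0. Taking ∫s(t)dt and applying j(0) = 0, we find j(t) = 0. We have jerk j(t) = 0. Substituting t = 3: j(3) = 0.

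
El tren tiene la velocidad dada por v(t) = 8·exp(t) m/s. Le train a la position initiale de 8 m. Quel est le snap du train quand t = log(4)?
Nous devons dériver notre équation de la vitesse v(t) = 8·exp(t) 3 fois. En dérivant la vitesse, nous obtenons l'accélération: a(t) = 8·exp(t). En prenant d/dt de a(t), nous trouvons j(t) = 8·exp(t). En prenant d/dt de j(t), nous trouvons s(t) = 8·exp(t). En utilisant s(t) = 8·exp(t) et en substituant t = log(4), nous trouvons s = 32.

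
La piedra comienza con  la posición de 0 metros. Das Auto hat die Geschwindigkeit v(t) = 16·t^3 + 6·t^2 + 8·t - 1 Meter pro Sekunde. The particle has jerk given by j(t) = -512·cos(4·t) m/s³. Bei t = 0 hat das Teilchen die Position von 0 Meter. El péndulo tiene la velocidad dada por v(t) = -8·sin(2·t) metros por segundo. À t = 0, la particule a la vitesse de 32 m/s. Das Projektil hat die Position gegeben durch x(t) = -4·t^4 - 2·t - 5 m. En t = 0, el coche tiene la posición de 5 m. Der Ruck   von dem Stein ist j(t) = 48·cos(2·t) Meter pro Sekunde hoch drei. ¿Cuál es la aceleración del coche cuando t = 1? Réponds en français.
Pour résoudre ceci, nous devons prendre 1 dérivée de notre équation de la vitesse v(t) = 16·t^3 + 6·t^2 + 8·t - 1. La dérivée de la vitesse donne l'accélération: a(t) = 48·t^2 + 12·t + 8. Nous avons l'accélération a(t) = 48·t^2 + 12·t + 8. En substituant t = 1: a(1) = 68.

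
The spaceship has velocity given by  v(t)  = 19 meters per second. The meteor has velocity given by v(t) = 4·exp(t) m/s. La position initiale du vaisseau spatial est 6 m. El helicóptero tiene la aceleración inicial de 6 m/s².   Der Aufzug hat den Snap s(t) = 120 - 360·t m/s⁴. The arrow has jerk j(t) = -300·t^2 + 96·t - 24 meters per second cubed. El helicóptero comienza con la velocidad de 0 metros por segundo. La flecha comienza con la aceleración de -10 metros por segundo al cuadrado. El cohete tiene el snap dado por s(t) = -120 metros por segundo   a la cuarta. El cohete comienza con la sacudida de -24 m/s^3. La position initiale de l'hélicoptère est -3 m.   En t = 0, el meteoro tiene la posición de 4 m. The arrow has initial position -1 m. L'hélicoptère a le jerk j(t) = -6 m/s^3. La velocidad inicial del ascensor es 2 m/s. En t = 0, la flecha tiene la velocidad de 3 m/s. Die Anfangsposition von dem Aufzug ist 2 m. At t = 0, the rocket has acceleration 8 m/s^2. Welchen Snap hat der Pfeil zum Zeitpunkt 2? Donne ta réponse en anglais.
Starting from jerk j(t) = -300·t^2 + 96·t - 24, we take 1 derivative. Differentiating jerk, we get snap: s(t) = 96 - 600·t. Using s(t) = 96 - 600·t and substituting t = 2, we find s = -1104.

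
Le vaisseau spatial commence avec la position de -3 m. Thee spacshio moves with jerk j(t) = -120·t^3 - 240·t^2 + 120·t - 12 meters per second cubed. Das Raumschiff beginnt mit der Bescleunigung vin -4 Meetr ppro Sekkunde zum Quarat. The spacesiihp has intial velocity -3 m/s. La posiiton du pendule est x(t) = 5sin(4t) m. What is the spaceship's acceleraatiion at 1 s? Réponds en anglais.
We must find the antiderivative of our jerk equation j(t) = -120·t^3 - 240·t^2 + 120·t - 12 1 time. Integrating jerk and using the initial condition a(0) = -4, we get a(t) = -30·t^4 - 80·t^3 + 60·t^2 - 12·t - 4. From the given acceleration equation a(t) = -30·t^4 - 80·t^3 + 60·t^2 - 12·t - 4, we substitute t = 1 to get a = -66.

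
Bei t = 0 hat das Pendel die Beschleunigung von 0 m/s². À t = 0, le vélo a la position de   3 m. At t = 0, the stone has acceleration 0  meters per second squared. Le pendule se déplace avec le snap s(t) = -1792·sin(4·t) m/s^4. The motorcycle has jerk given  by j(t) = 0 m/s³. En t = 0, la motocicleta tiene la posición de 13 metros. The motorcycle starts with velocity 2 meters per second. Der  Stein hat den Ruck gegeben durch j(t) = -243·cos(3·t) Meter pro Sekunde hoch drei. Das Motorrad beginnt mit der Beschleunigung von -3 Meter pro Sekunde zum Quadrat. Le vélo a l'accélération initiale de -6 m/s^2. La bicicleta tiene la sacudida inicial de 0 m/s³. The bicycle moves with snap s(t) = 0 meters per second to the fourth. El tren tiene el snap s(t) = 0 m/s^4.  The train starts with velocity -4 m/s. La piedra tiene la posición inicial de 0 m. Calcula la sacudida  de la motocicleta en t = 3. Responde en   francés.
De l'équation du jerk j(t) = 0, nous substituons t = 3 pour obtenir j = 0.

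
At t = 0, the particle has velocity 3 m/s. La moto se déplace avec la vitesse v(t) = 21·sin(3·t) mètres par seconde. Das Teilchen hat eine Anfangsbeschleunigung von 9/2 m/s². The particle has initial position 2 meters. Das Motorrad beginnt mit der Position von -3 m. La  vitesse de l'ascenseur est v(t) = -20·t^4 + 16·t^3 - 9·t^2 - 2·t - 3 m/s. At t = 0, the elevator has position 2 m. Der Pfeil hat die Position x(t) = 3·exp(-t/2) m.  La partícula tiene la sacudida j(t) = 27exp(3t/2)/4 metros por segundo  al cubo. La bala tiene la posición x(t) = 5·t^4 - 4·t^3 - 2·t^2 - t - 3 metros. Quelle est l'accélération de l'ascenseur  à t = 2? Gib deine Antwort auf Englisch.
We must differentiate our velocity equation v(t) = -20·t^4 + 16·t^3 - 9·t^2 - 2·t - 3 1 time. The derivative of velocity gives acceleration: a(t) = -80·t^3 + 48·t^2 - 18·t - 2. We have acceleration a(t) = -80·t^3 + 48·t^2 - 18·t - 2. Substituting t = 2: a(2) = -486.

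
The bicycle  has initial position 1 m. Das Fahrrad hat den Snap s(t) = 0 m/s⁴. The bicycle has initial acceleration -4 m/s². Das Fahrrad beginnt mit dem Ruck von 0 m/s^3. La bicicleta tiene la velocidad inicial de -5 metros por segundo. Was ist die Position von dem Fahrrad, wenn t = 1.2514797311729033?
Um dies zu lösen, müssen wir 4 Stammfunktionen unserer Gleichung für den Snap s(t) = 0 finden. Mit ∫s(t)dt und Anwendung von j(0) = 0, finden wir j(t) = 0. Die Stammfunktion von dem Ruck, mit a(0) = -4, ergibt die Beschleunigung: a(t) = -4. Das Integral von der Beschleunigung, mit v(0) = -5, ergibt die Geschwindigkeit: v(t) = -4·t - 5. Die Stammfunktion von der Geschwindigkeit, mit x(0) = 1, ergibt die Position: x(t) = -2·t^2 - 5·t + 1. Wir haben die Position x(t) = -2·t^2 - 5·t + 1. Durch Einsetzen von t = 1.2514797311729033: x(1.2514797311729033) = -8.38980169093772.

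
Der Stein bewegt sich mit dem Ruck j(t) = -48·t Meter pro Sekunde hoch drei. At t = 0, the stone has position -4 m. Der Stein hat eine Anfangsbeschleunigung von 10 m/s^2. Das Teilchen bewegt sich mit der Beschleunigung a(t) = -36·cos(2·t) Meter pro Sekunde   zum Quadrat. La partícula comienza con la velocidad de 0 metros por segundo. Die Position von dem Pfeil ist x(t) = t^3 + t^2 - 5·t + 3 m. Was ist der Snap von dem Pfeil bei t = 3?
Wir müssen unsere Gleichung für die Position x(t) = t^3 + t^2 - 5·t + 3 4-mal ableiten. Mit d/dt von x(t) finden wir v(t) = 3·t^2 + 2·t - 5. Mit d/dt von v(t) finden wir a(t) = 6·t + 2. Durch Ableiten von der Beschleunigung erhalten wir den Ruck: j(t) = 6. Die Ableitung von dem Ruck ergibt den Snap: s(t) = 0. Mit s(t) = 0 und Einsetzen von t = 3, finden wir s = 0.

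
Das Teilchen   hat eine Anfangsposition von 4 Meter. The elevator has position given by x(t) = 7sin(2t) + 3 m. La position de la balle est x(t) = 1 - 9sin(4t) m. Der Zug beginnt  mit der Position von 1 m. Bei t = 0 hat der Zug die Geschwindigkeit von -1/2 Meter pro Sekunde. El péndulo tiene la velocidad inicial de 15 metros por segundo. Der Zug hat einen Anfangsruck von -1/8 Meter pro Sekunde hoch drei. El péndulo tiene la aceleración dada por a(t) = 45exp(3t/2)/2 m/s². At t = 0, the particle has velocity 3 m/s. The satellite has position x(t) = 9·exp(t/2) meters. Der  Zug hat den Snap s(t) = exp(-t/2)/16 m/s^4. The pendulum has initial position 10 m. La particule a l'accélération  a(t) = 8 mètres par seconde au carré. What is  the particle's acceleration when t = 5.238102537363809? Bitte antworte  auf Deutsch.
Mit a(t) = 8 und Einsetzen von t = 5.238102537363809, finden wir a = 8.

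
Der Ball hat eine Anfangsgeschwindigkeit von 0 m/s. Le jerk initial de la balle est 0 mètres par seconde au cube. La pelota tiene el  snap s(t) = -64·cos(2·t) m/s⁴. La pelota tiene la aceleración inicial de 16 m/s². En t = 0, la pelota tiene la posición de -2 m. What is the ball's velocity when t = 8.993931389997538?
We need to integrate our snap equation s(t) = -64·cos(2·t) 3 times. The antiderivative of snap is jerk. Using j(0) = 0, we get j(t) = -32·sin(2·t). Finding the antiderivative of j(t) and using a(0) = 16: a(t) = 16·cos(2·t). Integrating acceleration and using the initial condition v(0) = 0, we get v(t) = 8·sin(2·t). We have velocity v(t) = 8·sin(2·t). Substituting t = 8.993931389997538: v(8.993931389997538) = -6.07156916068309.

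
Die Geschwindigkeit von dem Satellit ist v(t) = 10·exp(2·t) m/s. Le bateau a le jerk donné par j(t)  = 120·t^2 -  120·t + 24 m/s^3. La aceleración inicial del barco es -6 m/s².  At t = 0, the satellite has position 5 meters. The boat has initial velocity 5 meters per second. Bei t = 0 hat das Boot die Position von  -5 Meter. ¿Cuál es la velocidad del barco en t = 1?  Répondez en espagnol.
Necesitamos integrar nuestra ecuación de la sacudida j(t) = 120·t^2 - 120·t + 24 2 veces. Integrando la sacudida y usando la condición inicial a(0) = -6, obtenemos a(t) = 40·t^3 - 60·t^2 + 24·t - 6. La integral de la aceleración es la velocidad. Usando v(0) = 5, obtenemos v(t) = 10·t^4 - 20·t^3 + 12·t^2 - 6·t + 5. Usando v(t) = 10·t^4 - 20·t^3 + 12·t^2 - 6·t + 5 y sustituyendo t = 1, encontramos v = 1.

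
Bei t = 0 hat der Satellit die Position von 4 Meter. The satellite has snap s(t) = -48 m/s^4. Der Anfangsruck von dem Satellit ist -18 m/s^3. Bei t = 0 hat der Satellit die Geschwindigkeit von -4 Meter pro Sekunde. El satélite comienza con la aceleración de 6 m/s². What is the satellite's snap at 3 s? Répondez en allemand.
Wir haben den Snap s(t) = -48. Durch Einsetzen von t = 3: s(3) = -48.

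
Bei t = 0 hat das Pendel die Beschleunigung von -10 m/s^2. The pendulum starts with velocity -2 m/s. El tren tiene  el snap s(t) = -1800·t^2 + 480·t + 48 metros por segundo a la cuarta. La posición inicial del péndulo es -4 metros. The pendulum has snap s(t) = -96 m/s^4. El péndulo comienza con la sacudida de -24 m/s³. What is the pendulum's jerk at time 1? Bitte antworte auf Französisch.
En partant du snap s(t) = -96, nous prenons 1 primitive. La primitive du snap, avec j(0) = -24, donne le jerk: j(t) = -96·t - 24. En utilisant j(t) = -96·t - 24 et en substituant t = 1, nous trouvons j = -120.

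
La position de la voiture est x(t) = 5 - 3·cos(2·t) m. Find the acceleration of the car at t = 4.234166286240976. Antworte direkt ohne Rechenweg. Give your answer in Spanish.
La aceleración en t = 4.234166286240976 es a = -6.91713917519206.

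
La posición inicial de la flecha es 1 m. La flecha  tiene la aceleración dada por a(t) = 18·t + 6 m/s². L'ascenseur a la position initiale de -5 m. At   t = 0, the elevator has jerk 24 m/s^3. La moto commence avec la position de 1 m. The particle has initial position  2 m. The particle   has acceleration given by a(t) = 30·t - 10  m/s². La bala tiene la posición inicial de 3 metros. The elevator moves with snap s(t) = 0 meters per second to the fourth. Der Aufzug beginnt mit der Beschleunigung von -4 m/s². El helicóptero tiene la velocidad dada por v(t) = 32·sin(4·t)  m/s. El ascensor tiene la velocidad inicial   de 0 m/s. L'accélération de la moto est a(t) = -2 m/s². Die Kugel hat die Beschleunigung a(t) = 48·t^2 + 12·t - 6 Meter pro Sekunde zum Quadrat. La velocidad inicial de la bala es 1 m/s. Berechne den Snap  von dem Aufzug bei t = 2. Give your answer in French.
Nous avons le snap s(t) = 0. En substituant t = 2: s(2) = 0.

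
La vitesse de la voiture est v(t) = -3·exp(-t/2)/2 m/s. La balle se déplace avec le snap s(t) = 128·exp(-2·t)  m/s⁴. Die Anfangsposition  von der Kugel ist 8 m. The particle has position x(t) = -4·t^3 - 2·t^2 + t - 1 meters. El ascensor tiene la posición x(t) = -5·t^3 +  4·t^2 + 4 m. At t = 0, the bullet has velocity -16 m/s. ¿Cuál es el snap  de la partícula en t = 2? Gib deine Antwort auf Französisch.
Pour résoudre ceci, nous devons prendre 4 dérivées de notre équation de la position x(t) = -4·t^3 - 2·t^2 + t - 1. En prenant d/dt de x(t), nous trouvons v(t) = -12·t^2 - 4·t + 1. En dérivant la vitesse, nous obtenons l'accélération: a(t) = -24·t - 4. En dérivant l'accélération, nous obtenons le jerk: j(t) = -24. En dérivant le jerk, nous obtenons le snap: s(t) = 0. Nous avons le snap s(t) = 0. En substituant t = 2: s(2) = 0.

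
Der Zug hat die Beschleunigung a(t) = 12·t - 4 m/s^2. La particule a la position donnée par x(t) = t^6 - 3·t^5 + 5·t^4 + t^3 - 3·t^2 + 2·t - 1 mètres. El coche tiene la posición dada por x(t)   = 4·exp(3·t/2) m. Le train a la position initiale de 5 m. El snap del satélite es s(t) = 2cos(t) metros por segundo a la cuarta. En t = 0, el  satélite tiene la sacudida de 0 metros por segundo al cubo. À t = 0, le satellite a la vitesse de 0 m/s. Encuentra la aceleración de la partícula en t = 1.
Para resolver esto, necesitamos tomar 2 derivadas de nuestra ecuación de la posición x(t) = t^6 - 3·t^5 + 5·t^4 + t^3 - 3·t^2 + 2·t - 1. Tomando d/dt de x(t), encontramos v(t) = 6·t^5 - 15·t^4 + 20·t^3 + 3·t^2 - 6·t + 2. Tomando d/dt de v(t), encontramos a(t) = 30·t^4 - 60·t^3 + 60·t^2 + 6·t - 6. Tenemos la aceleración a(t) = 30·t^4 - 60·t^3 + 60·t^2 + 6·t - 6. Sustituyendo t = 1: a(1) = 30.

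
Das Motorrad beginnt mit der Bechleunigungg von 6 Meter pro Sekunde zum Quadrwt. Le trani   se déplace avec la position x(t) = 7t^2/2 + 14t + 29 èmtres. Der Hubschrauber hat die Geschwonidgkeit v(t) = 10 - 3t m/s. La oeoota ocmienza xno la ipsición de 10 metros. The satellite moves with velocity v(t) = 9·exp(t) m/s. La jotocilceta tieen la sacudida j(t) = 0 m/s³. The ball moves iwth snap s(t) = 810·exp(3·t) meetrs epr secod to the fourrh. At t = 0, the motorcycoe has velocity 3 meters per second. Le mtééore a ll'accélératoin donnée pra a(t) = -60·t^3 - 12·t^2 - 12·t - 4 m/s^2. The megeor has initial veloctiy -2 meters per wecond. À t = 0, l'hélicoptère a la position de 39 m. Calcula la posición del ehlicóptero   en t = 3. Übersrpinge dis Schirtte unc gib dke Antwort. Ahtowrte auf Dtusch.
Bei t = 3, x = 111/2.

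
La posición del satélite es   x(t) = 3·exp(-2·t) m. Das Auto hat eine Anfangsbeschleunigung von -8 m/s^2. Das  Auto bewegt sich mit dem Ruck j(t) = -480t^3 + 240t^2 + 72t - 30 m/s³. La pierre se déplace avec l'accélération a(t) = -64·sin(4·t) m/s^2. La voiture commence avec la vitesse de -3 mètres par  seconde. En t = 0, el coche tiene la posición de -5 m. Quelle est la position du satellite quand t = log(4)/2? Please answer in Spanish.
Tenemos la posición x(t) = 3·exp(-2·t). Sustituyendo t = log(4)/2: x(log(4)/2) = 3/4.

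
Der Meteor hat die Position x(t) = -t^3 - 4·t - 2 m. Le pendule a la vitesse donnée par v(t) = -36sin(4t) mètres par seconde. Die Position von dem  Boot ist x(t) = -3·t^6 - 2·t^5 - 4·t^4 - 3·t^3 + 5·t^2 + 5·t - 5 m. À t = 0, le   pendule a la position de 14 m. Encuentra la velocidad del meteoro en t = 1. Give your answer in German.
Ausgehend von der Position x(t) = -t^3 - 4·t - 2, nehmen wir 1 Ableitung. Durch Ableiten von der Position erhalten wir die Geschwindigkeit: v(t) = -3·t^2 - 4. Wir haben die Geschwindigkeit v(t) = -3·t^2 - 4. Durch Einsetzen von t = 1: v(1) = -7.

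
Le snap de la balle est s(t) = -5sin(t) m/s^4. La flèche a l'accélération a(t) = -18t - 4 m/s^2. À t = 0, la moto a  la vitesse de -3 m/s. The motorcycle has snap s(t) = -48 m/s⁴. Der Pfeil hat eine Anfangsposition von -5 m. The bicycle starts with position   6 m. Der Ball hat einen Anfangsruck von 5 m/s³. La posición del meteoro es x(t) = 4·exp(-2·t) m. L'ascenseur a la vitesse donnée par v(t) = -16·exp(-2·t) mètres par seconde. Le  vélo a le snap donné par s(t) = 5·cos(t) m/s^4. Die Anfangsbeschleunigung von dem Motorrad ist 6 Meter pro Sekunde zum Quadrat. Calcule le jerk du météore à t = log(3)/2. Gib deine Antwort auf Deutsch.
Ausgehend von der Position x(t) = 4·exp(-2·t), nehmen wir 3 Ableitungen. Die Ableitung von der Position ergibt die Geschwindigkeit: v(t) = -8·exp(-2·t). Mit d/dt von v(t) finden wir a(t) = 16·exp(-2·t). Die Ableitung von der Beschleunigung ergibt den Ruck: j(t) = -32·exp(-2·t). Mit j(t) = -32·exp(-2·t) und Einsetzen von t = log(3)/2, finden wir j = -32/3.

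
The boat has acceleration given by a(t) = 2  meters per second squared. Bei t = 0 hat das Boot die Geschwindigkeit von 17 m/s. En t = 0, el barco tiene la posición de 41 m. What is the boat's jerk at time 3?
To solve this, we need to take 1 derivative of our acceleration equation a(t) = 2. Taking d/dt of a(t), we find j(t) = 0. We have jerk j(t) = 0. Substituting t = 3: j(3) = 0.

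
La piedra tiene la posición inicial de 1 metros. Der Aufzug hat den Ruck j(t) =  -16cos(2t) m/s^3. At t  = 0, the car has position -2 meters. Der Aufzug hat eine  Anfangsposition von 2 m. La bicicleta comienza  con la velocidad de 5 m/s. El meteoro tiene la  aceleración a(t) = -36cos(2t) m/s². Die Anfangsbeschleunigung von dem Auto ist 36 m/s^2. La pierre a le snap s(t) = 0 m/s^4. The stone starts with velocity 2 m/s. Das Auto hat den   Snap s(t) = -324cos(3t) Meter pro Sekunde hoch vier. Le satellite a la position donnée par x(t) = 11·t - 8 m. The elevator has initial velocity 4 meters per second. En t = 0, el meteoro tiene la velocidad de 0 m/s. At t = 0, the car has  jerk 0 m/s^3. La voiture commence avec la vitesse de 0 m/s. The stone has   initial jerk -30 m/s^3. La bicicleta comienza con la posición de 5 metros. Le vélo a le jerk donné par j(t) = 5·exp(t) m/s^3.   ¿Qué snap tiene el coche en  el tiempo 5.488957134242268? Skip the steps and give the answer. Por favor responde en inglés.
At t = 5.488957134242268, s = 235.090443277804.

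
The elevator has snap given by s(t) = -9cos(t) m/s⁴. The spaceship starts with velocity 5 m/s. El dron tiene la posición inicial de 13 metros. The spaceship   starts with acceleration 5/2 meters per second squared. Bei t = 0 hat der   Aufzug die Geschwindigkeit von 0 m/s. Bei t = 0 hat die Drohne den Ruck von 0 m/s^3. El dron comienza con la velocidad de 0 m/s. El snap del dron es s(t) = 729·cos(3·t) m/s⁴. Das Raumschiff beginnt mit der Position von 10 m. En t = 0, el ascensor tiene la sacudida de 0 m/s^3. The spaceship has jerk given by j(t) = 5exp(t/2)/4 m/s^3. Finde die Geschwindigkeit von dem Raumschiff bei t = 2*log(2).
Wir müssen unsere Gleichung für den Ruck j(t) = 5·exp(t/2)/4 2-mal integrieren. Durch Integration von dem Ruck und Verwendung der Anfangsbedingung a(0) = 5/2, erhalten wir a(t) = 5·exp(t/2)/2. Durch Integration von der Beschleunigung und Verwendung der Anfangsbedingung v(0) = 5, erhalten wir v(t) = 5·exp(t/2). Mit v(t) = 5·exp(t/2) und Einsetzen von t = 2*log(2), finden wir v = 10.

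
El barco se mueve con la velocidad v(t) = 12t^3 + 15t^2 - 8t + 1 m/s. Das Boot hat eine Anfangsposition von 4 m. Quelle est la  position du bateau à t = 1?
En partant de la vitesse v(t) = 12·t^3 + 15·t^2 - 8·t + 1, nous prenons 1 primitive. La primitive de la vitesse, avec x(0) = 4, donne la position: x(t) = 3·t^4 + 5·t^3 - 4·t^2 + t + 4. Nous avons la position x(t) = 3·t^4 + 5·t^3 - 4·t^2 + t + 4. En substituant t = 1: x(1) = 9.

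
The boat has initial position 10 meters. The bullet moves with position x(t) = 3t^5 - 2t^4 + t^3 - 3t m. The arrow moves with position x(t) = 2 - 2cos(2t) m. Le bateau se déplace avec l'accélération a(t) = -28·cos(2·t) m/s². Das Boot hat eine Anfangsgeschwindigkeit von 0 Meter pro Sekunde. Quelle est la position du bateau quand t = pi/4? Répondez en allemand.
Wir müssen das Integral unserer Gleichung für die Beschleunigung a(t) = -28·cos(2·t) 2-mal finden. Die Stammfunktion von der Beschleunigung ist die Geschwindigkeit. Mit v(0) = 0 erhalten wir v(t) = -14·sin(2·t). Die Stammfunktion von der Geschwindigkeit, mit x(0) = 10, ergibt die Position: x(t) = 7·cos(2·t) + 3. Mit x(t) = 7·cos(2·t) + 3 und Einsetzen von t = pi/4, finden wir x = 3.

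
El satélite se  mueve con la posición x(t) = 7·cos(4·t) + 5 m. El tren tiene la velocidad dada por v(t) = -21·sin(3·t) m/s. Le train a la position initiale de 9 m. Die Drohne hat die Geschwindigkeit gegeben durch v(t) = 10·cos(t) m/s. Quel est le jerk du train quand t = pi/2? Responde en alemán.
Ausgehend von der Geschwindigkeit v(t) = -21·sin(3·t), nehmen wir 2 Ableitungen. Durch Ableiten von der Geschwindigkeit erhalten wir die Beschleunigung: a(t) = -63·cos(3·t). Durch Ableiten von der Beschleunigung erhalten wir den Ruck: j(t) = 189·sin(3·t). Aus der Gleichung für den Ruck j(t) = 189·sin(3·t), setzen wir t = pi/2 ein und erhalten j = -189.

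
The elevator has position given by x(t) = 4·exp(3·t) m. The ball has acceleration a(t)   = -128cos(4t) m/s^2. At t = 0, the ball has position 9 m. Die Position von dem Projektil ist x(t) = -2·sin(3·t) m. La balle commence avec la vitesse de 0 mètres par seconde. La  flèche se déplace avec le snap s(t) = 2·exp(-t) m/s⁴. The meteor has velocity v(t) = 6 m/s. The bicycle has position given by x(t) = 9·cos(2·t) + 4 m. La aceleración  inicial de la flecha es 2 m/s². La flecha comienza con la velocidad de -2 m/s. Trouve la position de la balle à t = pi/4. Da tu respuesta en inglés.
To find the answer, we compute 2 antiderivatives of a(t) = -128·cos(4·t). Taking ∫a(t)dt and applying v(0) = 0, we find v(t) = -32·sin(4·t). Finding the antiderivative of v(t) and using x(0) = 9: x(t) = 8·cos(4·t) + 1. Using x(t) = 8·cos(4·t) + 1 and substituting t = pi/4, we find x = -7.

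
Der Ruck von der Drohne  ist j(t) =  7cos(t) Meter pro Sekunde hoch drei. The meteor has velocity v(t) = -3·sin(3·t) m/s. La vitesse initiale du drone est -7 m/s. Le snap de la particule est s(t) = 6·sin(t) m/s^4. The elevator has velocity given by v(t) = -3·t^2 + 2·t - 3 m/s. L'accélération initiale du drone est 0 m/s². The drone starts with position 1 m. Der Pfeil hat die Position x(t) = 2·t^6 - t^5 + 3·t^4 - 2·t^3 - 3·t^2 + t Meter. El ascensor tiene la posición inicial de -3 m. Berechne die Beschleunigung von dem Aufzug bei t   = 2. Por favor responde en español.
Para resolver esto, necesitamos tomar 1 derivada de nuestra ecuación de la velocidad v(t) = -3·t^2 + 2·t - 3. La derivada de la velocidad da la aceleración: a(t) = 2 - 6·t. Usando a(t) = 2 - 6·t y sustituyendo t = 2, encontramos a = -10.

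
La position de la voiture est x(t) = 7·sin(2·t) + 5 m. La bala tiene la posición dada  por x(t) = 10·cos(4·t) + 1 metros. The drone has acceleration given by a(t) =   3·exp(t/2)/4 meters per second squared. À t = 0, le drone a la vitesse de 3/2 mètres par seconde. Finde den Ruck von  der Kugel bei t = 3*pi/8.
Um dies zu lösen, müssen wir 3 Ableitungen unserer Gleichung für die Position x(t) = 10·cos(4·t) + 1 nehmen. Mit d/dt von x(t) finden wir v(t) = -40·sin(4·t). Durch Ableiten von der Geschwindigkeit erhalten wir die Beschleunigung: a(t) = -160·cos(4·t). Durch Ableiten von der Beschleunigung erhalten wir den Ruck: j(t) = 640·sin(4·t). Aus der Gleichung für den Ruck j(t) = 640·sin(4·t), setzen wir t = 3*pi/8 ein und erhalten j = -640.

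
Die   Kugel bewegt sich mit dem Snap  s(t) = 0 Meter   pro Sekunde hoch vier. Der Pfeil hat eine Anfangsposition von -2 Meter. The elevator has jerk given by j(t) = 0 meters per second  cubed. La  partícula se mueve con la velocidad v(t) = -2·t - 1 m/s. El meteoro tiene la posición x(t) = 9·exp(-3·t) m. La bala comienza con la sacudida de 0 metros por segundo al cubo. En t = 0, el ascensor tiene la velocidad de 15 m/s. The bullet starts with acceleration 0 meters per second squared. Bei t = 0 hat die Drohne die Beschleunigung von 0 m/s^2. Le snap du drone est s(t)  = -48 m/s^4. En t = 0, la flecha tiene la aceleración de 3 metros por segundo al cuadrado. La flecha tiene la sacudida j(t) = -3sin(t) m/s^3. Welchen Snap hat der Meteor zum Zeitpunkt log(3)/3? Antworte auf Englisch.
To solve this, we need to take 4 derivatives of our position equation x(t) = 9·exp(-3·t). Differentiating position, we get velocity: v(t) = -27·exp(-3·t). The derivative of velocity gives acceleration: a(t) = 81·exp(-3·t). Taking d/dt of a(t), we find j(t) = -243·exp(-3·t). Taking d/dt of j(t), we find s(t) = 729·exp(-3·t). We have snap s(t) = 729·exp(-3·t). Substituting t = log(3)/3: s(log(3)/3) = 243.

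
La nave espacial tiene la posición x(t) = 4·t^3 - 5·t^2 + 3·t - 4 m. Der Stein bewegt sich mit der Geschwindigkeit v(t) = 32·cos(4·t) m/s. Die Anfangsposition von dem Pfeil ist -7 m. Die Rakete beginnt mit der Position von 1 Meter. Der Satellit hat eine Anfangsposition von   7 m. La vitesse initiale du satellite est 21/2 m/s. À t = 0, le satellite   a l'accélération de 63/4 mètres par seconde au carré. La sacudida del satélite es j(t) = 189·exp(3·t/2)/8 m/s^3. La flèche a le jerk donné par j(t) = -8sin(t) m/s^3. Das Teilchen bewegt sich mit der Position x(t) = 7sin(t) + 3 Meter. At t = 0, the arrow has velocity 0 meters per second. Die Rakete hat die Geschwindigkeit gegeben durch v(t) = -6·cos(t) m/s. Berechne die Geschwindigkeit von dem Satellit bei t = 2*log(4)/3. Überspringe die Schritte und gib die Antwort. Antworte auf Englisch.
The velocity at t = 2*log(4)/3 is v = 42.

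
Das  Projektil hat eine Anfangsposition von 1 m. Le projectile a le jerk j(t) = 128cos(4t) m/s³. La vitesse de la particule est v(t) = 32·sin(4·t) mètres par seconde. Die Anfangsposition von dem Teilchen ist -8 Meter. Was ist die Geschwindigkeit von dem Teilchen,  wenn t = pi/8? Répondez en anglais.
We have velocity v(t) = 32·sin(4·t). Substituting t = pi/8: v(pi/8) = 32.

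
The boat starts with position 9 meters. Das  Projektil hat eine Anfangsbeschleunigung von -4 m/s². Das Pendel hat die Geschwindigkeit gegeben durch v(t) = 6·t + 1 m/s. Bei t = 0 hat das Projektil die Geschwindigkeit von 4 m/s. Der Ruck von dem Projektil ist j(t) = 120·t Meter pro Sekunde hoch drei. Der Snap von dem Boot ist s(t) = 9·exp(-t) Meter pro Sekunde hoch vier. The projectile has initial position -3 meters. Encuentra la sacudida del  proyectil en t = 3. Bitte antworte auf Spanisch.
Tenemos la sacudida j(t) = 120·t. Sustituyendo t = 3: j(3) = 360.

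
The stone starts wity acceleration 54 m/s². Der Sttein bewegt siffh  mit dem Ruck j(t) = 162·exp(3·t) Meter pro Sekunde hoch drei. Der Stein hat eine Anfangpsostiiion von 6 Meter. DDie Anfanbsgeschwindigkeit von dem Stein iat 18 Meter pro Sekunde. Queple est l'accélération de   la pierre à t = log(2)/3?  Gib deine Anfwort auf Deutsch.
Wir müssen das Integral unserer Gleichung für den Ruck j(t) = 162·exp(3·t) 1-mal finden. Die Stammfunktion von dem Ruck ist die Beschleunigung. Mit a(0) = 54 erhalten wir a(t) = 54·exp(3·t). Wir haben die Beschleunigung a(t) = 54·exp(3·t). Durch Einsetzen von t = log(2)/3: a(log(2)/3) = 108.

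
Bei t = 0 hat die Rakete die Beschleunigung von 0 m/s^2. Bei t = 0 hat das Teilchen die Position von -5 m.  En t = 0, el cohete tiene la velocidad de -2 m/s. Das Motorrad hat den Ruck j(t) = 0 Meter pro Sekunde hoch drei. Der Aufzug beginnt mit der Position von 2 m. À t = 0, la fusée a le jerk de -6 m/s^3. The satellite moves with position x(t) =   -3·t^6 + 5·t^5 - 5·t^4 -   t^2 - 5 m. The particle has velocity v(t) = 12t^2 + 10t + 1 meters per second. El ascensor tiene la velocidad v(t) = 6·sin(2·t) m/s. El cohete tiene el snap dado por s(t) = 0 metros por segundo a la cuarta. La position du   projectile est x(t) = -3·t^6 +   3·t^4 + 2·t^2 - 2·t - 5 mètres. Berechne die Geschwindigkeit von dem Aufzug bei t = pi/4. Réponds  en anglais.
From the given velocity equation v(t) = 6·sin(2·t), we substitute t = pi/4 to get v = 6.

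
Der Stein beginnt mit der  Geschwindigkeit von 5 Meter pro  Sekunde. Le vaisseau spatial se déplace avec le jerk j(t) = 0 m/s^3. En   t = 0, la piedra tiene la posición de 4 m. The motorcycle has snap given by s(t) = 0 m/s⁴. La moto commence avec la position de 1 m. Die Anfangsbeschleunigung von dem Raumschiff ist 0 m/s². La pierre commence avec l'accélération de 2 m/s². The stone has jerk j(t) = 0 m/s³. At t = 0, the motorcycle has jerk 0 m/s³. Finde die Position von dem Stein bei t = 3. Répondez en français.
Nous devons intégrer notre équation du jerk j(t) = 0 3 fois. En prenant ∫j(t)dt et en appliquant a(0) = 2, nous trouvons a(t) = 2. La primitive de l'accélération est la vitesse. En utilisant v(0) = 5, nous obtenons v(t) = 2·t + 5. En intégrant la vitesse et en utilisant la condition initiale x(0) = 4, nous obtenons x(t) = t^2 + 5·t + 4. En utilisant x(t) = t^2 + 5·t + 4 et en substituant t = 3, nous trouvons x = 28.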